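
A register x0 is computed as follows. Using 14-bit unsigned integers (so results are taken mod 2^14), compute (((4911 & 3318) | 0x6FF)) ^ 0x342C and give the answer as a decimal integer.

4911 = 01001100101111
3318 = 00110011110110
→ & → 00000000100110 = 38
0x6FF = 00011011111111
→ | → 00011011111111 = 1791
0x342C = 11010000101100
→ ^ → 11001011010011 = 13011

13011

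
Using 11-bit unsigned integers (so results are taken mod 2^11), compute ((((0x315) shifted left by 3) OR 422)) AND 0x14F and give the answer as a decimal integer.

270

0x315 = 01100010101
→ shifted left by 3 (mod 2^11) → 00010101000 = 168
422 = 00110100110
→ OR → 00110101110 = 430
0x14F = 00101001111
→ AND → 00100001110 = 270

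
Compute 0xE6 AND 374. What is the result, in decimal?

0xE6 = 011100110
374 = 101110110
AND → 001100110 = 102

102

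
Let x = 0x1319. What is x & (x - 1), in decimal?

4888

x = 1001100011001 = 4889
x - 1 = 1001100011000
AND   = 1001100011000 = 4888
(x & (x - 1) clears the lowest set bit of x.)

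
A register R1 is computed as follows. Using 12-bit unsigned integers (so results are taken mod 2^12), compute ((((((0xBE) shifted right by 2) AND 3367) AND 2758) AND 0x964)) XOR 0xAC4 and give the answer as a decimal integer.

2752

0xBE = 000010111110
→ shifted right by 2 → 000000101111 = 47
3367 = 110100100111
→ AND → 000000100111 = 39
2758 = 101011000110
→ AND → 000000000110 = 6
0x964 = 100101100100
→ AND → 000000000100 = 4
0xAC4 = 101011000100
→ XOR → 101011000000 = 2752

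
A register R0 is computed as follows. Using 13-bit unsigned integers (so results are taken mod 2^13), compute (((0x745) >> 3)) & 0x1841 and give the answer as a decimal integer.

0x745 = 0011101000101
→ >> 3 → 0000011101000 = 232
0x1841 = 1100001000001
→ & → 0000001000000 = 64

64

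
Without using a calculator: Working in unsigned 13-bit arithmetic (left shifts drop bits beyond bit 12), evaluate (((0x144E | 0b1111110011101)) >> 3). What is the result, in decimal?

0x144E = 1010001001110
0b1111110011101 = 1111110011101
→ | → 1111111011111 = 8159
→ >> 3 → 0001111111011 = 1019

1019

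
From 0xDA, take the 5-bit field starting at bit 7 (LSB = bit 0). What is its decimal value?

1

v = 000000011011010
Shift right by 7: 00000001
Mask low 5 bits: 00001 = 1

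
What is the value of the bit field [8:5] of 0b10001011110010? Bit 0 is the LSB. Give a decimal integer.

v = 10001011110010
Shift right by 5: 100010111
Mask low 4 bits: 0111 = 7

7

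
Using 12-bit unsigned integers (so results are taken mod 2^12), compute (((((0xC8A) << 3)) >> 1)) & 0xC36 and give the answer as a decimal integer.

0xC8A = 110010001010
→ << 3 (mod 2^12) → 010001010000 = 1104
→ >> 1 → 001000101000 = 552
0xC36 = 110000110110
→ & → 000000100000 = 32

32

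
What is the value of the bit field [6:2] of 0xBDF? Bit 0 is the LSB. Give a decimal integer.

23

v = 101111011111
Shift right by 2: 1011110111
Mask low 5 bits: 10111 = 23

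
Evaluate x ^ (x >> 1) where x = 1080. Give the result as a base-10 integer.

1572

x = 10000111000 = 1080
x>>1 = 01000011100
XOR  = 11000100100 = 1572
(x ^ (x >> 1) gives the standard binary-reflected Gray code of x.)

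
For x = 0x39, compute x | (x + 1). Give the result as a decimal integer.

59

x = 111001 = 57
x + 1 = 111010
OR    = 111011 = 59
(x | (x + 1) sets the lowest cleared bit.)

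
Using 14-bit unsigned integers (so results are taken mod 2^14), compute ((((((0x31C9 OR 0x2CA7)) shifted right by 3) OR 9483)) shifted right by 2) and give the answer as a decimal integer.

0x31C9 = 11000111001001
0x2CA7 = 10110010100111
→ OR → 11110111101111 = 15855
→ shifted right by 3 → 00011110111101 = 1981
9483 = 10010100001011
→ OR → 10011110111111 = 10175
→ shifted right by 2 → 00100111101111 = 2543

2543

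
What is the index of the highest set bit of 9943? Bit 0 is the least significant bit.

9943 = 10011011010111
The topmost 1 is at position 13 (since 2^13 = 8192 ≤ 9943 < 16384).

13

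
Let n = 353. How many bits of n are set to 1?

353 = 101100001
Count the 1s: 1 + 1 + 1 + 1 = 4

4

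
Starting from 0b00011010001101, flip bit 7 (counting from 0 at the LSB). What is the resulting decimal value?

1549

x = 00011010001101
bit 7 is currently 1; toggle it via x ^ (1 << 7) = x ^ 128
→ 00011000001101 = 1549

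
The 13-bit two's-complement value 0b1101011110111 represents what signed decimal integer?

-1289

pattern = 1101011110111 (MSB is 1 ⇒ negative)
Invert: 0010100001000, add 1 → 0010100001001 = 1289, so the value is -1289.
(Equivalently: 6903 - 2^13 = 6903 - 8192 = -1289.)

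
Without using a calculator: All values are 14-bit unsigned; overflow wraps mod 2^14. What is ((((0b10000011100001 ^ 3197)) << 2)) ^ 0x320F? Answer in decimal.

127

0b10000011100001 = 10000011100001
3197 = 00110001111101
→ ^ → 10110010011100 = 11420
→ << 2 (mod 2^14) → 11001001110000 = 12912
0x320F = 11001000001111
→ ^ → 00000001111111 = 127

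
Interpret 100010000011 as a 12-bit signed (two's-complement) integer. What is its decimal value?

-1917

pattern = 100010000011 (MSB is 1 ⇒ negative)
Invert: 011101111100, add 1 → 011101111101 = 1917, so the value is -1917.
(Equivalently: 2179 - 2^12 = 2179 - 4096 = -1917.)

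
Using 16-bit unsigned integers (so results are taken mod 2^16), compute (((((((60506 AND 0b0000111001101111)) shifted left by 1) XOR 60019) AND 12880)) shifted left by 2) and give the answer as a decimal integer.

60506 = 1110110001011010
0b0000111001101111 = 0000111001101111
→ AND → 0000110001001010 = 3146
→ shifted left by 1 (mod 2^16) → 0001100010010100 = 6292
60019 = 1110101001110011
→ XOR → 1111001011100111 = 62183
12880 = 0011001001010000
→ AND → 0011001001000000 = 12864
→ shifted left by 2 (mod 2^16) → 1100100100000000 = 51456

51456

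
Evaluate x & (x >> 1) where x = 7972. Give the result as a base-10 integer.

3840

x = 1111100100100 = 7972
x>>1 = 0111110010010
AND  = 0111100000000 = 3840
(x & (x >> 1) has a 1 wherever x has two consecutive 1 bits.)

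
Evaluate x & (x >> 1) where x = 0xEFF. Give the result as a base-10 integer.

x = 111011111111 = 3839
x>>1 = 011101111111
AND  = 011001111111 = 1663
(x & (x >> 1) has a 1 wherever x has two consecutive 1 bits.)

1663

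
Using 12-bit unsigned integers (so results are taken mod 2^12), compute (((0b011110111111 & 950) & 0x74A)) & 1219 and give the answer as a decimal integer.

0b011110111111 = 011110111111
950 = 001110110110
→ & → 001110110110 = 950
0x74A = 011101001010
→ & → 001100000010 = 770
1219 = 010011000011
→ & → 000000000010 = 2

2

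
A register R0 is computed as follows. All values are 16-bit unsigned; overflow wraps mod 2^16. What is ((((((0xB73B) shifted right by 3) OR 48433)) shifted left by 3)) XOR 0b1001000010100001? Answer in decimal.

28441

0xB73B = 1011011100111011
→ shifted right by 3 → 0001011011100111 = 5863
48433 = 1011110100110001
→ OR → 1011111111110111 = 49143
→ shifted left by 3 (mod 2^16) → 1111111110111000 = 65464
0b1001000010100001 = 1001000010100001
→ XOR → 0110111100011001 = 28441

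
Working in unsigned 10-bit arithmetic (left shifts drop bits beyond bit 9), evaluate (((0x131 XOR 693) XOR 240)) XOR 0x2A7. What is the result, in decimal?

467

0x131 = 0100110001
693 = 1010110101
→ XOR → 1110000100 = 900
240 = 0011110000
→ XOR → 1101110100 = 884
0x2A7 = 1010100111
→ XOR → 0111010011 = 467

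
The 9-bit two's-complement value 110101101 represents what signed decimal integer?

pattern = 110101101 (MSB is 1 ⇒ negative)
Invert: 001010010, add 1 → 001010011 = 83, so the value is -83.
(Equivalently: 429 - 2^9 = 429 - 512 = -83.)

-83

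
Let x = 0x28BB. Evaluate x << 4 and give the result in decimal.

0x28BB = 000010100010111011
shift left by 4 → 101000101110110000 = 166832
(equivalently, 10427 × 2^4 = 10427 × 16)

166832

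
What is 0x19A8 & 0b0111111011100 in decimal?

0x19A8 = 1100110101000
b = 0111111011100
AND → 0100110001000 = 2440

2440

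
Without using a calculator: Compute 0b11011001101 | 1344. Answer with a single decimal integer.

1997

a = 11011001101
1344 = 10101000000
 OR → 11111001101 = 1997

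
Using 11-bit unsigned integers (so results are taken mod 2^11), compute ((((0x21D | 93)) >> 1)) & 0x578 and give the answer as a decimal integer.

0x21D = 01000011101
93 = 00001011101
→ | → 01001011101 = 605
→ >> 1 → 00100101110 = 302
0x578 = 10101111000
→ & → 00100101000 = 296

296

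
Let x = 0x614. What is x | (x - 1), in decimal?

1559

x = 11000010100 = 1556
x - 1 = 11000010011
OR    = 11000010111 = 1559
(x | (x - 1) sets all bits below the lowest set bit.)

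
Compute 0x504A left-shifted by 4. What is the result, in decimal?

328864

0x504A = 0000101000001001010
shift left by 4 → 1010000010010100000 = 328864
(equivalently, 20554 × 2^4 = 20554 × 16)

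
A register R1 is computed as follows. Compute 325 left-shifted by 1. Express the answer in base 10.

650

325 = 0101000101
shift left by 1 → 1010001010 = 650
(equivalently, 325 × 2^1 = 325 × 2)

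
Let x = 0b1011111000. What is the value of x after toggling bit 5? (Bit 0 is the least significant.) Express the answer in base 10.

x = 1011111000
bit 5 is currently 1; toggle it via x ^ (1 << 5) = x ^ 32
→ 1011011000 = 728

728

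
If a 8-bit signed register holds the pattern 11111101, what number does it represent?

-3

pattern = 11111101 (MSB is 1 ⇒ negative)
Invert: 00000010, add 1 → 00000011 = 3, so the value is -3.
(Equivalently: 253 - 2^8 = 253 - 256 = -3.)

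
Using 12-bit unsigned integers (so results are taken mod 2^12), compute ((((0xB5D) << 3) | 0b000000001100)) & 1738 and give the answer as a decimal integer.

0xB5D = 101101011101
→ << 3 (mod 2^12) → 101011101000 = 2792
0b000000001100 = 000000001100
→ | → 101011101100 = 2796
1738 = 011011001010
→ & → 001011001000 = 712

712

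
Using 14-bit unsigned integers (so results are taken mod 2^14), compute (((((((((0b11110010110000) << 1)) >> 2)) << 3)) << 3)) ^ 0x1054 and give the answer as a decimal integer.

0b11110010110000 = 11110010110000
→ << 1 (mod 2^14) → 11100101100000 = 14688
→ >> 2 → 00111001011000 = 3672
→ << 3 (mod 2^14) → 11001011000000 = 12992
→ << 3 (mod 2^14) → 01011000000000 = 5632
0x1054 = 01000001010100
→ ^ → 00011001010100 = 1620

1620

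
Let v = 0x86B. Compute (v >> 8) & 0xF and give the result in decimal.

v = 100001101011
Shift right by 8: 1000
Mask low 4 bits: 1000 = 8

8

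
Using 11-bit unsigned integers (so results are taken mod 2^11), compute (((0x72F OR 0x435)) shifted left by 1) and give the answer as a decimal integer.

1662

0x72F = 11100101111
0x435 = 10000110101
→ OR → 11100111111 = 1855
→ shifted left by 1 (mod 2^11) → 11001111110 = 1662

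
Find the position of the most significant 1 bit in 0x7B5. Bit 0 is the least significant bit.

0x7B5 = 11110110101
The topmost 1 is at position 10 (since 2^10 = 1024 ≤ 1973 < 2048).

10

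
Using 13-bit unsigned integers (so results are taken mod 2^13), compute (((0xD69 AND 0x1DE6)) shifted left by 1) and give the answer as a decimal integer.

0xD69 = 0110101101001
0x1DE6 = 1110111100110
→ AND → 0110101100000 = 3424
→ shifted left by 1 (mod 2^13) → 1101011000000 = 6848

6848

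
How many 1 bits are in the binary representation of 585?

4

585 = 1001001001
Count the 1s: 1 + 1 + 1 + 1 = 4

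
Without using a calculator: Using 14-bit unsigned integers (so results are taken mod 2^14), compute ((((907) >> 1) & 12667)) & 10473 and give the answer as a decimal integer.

907 = 00001110001011
→ >> 1 → 00000111000101 = 453
12667 = 11000101111011
→ & → 00000101000001 = 321
10473 = 10100011101001
→ & → 00000001000001 = 65

65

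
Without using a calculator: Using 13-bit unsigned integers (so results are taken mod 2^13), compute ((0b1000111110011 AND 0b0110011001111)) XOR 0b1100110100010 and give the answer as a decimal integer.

0b1000111110011 = 1000111110011
0b0110011001111 = 0110011001111
→ AND → 0000011000011 = 195
0b1100110100010 = 1100110100010
→ XOR → 1100101100001 = 6497

6497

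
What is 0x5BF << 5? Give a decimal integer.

47072

0x5BF = 0000010110111111
shift left by 5 → 1011011111100000 = 47072
(equivalently, 1471 × 2^5 = 1471 × 32)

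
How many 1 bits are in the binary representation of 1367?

1367 = 10101010111
Count the 1s: 1 + 1 + 1 + 1 + 1 + 1 + 1 = 7

7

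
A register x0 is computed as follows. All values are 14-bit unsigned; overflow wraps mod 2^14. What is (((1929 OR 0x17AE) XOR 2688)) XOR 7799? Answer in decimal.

1929 = 00011110001001
0x17AE = 01011110101110
→ OR → 01011110101111 = 6063
2688 = 00101010000000
→ XOR → 01110100101111 = 7471
7799 = 01111001110111
→ XOR → 00001101011000 = 856

856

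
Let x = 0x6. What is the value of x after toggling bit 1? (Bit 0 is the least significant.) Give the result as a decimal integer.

x = 000000110
bit 1 is currently 1; toggle it via x ^ (1 << 1) = x ^ 2
→ 000000100 = 4

4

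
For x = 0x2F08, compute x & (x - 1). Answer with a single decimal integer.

x = 10111100001000 = 12040
x - 1 = 10111100000111
AND   = 10111100000000 = 12032
(x & (x - 1) clears the lowest set bit of x.)

12032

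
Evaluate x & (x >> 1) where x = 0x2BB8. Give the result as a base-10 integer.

x = 10101110111000 = 11192
x>>1 = 01010111011100
AND  = 00000110011000 = 408
(x & (x >> 1) has a 1 wherever x has two consecutive 1 bits.)

408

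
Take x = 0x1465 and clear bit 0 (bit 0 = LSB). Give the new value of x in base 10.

x = 1010001100101
bit 0 is currently 1; clear it via x & ~(1 << 0) = x & ~1
→ 1010001100100 = 5220

5220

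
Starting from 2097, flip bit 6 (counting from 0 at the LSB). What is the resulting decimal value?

x = 100000110001
bit 6 is currently 0; toggle it via x ^ (1 << 6) = x ^ 64
→ 100001110001 = 2161

2161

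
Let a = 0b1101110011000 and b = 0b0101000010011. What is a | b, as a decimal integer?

7067

a = 1101110011000
b = 0101000010011
 OR → 1101110011011 = 7067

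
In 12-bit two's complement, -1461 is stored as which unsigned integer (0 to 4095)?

2635

1461 in 12 bits: 010110110101
Invert: 101001001010
Add 1:  101001001011 = 2635
(Check: 2^12 - 1461 = 4096 - 1461 = 2635.)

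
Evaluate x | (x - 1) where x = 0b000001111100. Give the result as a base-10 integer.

127

x = 1111100 = 124
x - 1 = 1111011
OR    = 1111111 = 127
(x | (x - 1) sets all bits below the lowest set bit.)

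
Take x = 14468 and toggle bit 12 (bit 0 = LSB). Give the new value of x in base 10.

x = 11100010000100
bit 12 is currently 1; toggle it via x ^ (1 << 12) = x ^ 4096
→ 10100010000100 = 10372

10372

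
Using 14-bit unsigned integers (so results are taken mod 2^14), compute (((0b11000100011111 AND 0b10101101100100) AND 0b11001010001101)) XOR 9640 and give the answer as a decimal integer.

0b11000100011111 = 11000100011111
0b10101101100100 = 10101101100100
→ AND → 10000100000100 = 8452
0b11001010001101 = 11001010001101
→ AND → 10000000000100 = 8196
9640 = 10010110101000
→ XOR → 00010110101100 = 1452

1452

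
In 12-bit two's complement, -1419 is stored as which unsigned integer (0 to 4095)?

2677

1419 in 12 bits: 010110001011
Invert: 101001110100
Add 1:  101001110101 = 2677
(Check: 2^12 - 1419 = 4096 - 1419 = 2677.)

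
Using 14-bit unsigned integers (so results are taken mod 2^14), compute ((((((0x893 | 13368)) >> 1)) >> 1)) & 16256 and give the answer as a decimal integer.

0x893 = 00100010010011
13368 = 11010000111000
→ | → 11110010111011 = 15547
→ >> 1 → 01111001011101 = 7773
→ >> 1 → 00111100101110 = 3886
16256 = 11111110000000
→ & → 00111100000000 = 3840

3840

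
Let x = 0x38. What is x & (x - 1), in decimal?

x = 111000 = 56
x - 1 = 110111
AND   = 110000 = 48
(x & (x - 1) clears the lowest set bit of x.)

48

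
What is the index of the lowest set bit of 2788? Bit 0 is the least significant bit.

2

2788 = 101011100100
Trailing zeros: 2, so the lowest set bit is bit 2 (value 4).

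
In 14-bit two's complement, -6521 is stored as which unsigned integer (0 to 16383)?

9863

6521 in 14 bits: 01100101111001
Invert: 10011010000110
Add 1:  10011010000111 = 9863
(Check: 2^14 - 6521 = 16384 - 6521 = 9863.)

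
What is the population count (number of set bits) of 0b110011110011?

n = 110011110011
Count the 1s: 1 + 1 + 1 + 1 + 1 + 1 + 1 + 1 = 8

8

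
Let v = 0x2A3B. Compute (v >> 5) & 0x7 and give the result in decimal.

v = 010101000111011
Shift right by 5: 0101010001
Mask low 3 bits: 001 = 1

1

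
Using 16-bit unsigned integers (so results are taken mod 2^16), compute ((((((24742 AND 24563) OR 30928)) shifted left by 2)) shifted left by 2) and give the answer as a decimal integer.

24742 = 0110000010100110
24563 = 0101111111110011
→ AND → 0100000010100010 = 16546
30928 = 0111100011010000
→ OR → 0111100011110010 = 30962
→ shifted left by 2 (mod 2^16) → 1110001111001000 = 58312
→ shifted left by 2 (mod 2^16) → 1000111100100000 = 36640

36640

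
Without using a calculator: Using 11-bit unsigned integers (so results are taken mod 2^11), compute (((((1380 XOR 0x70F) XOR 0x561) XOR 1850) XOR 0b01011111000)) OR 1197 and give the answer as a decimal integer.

1380 = 10101100100
0x70F = 11100001111
→ XOR → 01001101011 = 619
0x561 = 10101100001
→ XOR → 11100001010 = 1802
1850 = 11100111010
→ XOR → 00000110000 = 48
0b01011111000 = 01011111000
→ XOR → 01011001000 = 712
1197 = 10010101101
→ OR → 11011101101 = 1773

1773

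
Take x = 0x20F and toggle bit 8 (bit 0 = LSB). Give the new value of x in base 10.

x = 1000001111
bit 8 is currently 0; toggle it via x ^ (1 << 8) = x ^ 256
→ 1100001111 = 783

783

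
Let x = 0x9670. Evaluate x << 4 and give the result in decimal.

616192

0x9670 = 00001001011001110000
shift left by 4 → 10010110011100000000 = 616192
(equivalently, 38512 × 2^4 = 38512 × 16)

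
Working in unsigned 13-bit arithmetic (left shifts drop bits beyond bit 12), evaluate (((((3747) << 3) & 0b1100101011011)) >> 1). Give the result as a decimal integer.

2188

3747 = 0111010100011
→ << 3 (mod 2^13) → 1010100011000 = 5400
0b1100101011011 = 1100101011011
→ & → 1000100011000 = 4376
→ >> 1 → 0100010001100 = 2188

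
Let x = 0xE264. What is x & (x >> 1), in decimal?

x = 1110001001100100 = 57956
x>>1 = 0111000100110010
AND  = 0110000000100000 = 24608
(x & (x >> 1) has a 1 wherever x has two consecutive 1 bits.)

24608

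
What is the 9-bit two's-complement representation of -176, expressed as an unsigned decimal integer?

176 in 9 bits: 010110000
Invert: 101001111
Add 1:  101010000 = 336
(Check: 2^9 - 176 = 512 - 176 = 336.)

336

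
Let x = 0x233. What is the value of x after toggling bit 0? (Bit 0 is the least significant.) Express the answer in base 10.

x = 1000110011
bit 0 is currently 1; toggle it via x ^ (1 << 0) = x ^ 1
→ 1000110010 = 562

562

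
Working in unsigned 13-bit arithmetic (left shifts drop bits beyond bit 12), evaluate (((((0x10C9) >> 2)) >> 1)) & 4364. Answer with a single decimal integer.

8

0x10C9 = 1000011001001
→ >> 2 → 0010000110010 = 1074
→ >> 1 → 0001000011001 = 537
4364 = 1000100001100
→ & → 0000000001000 = 8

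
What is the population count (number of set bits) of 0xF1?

5

0xF1 = 11110001
Count the 1s: 1 + 1 + 1 + 1 + 1 = 5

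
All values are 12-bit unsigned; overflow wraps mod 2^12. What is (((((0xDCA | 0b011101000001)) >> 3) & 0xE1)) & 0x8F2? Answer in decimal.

0xDCA = 110111001010
0b011101000001 = 011101000001
→ | → 111111001011 = 4043
→ >> 3 → 000111111001 = 505
0xE1 = 000011100001
→ & → 000011100001 = 225
0x8F2 = 100011110010
→ & → 000011100000 = 224

224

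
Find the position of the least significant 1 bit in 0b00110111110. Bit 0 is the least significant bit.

0b00110111110 = 110111110
Trailing zeros: 1, so the lowest set bit is bit 1 (value 2).

1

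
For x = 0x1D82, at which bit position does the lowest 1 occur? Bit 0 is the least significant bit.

0x1D82 = 1110110000010
Trailing zeros: 1, so the lowest set bit is bit 1 (value 2).

1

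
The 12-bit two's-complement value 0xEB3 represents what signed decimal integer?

pattern = 111010110011 (MSB is 1 ⇒ negative)
Invert: 000101001100, add 1 → 000101001101 = 333, so the value is -333.
(Equivalently: 3763 - 2^12 = 3763 - 4096 = -333.)

-333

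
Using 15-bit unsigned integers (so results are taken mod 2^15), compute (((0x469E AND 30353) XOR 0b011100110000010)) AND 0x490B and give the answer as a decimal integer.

0x469E = 100011010011110
30353 = 111011010010001
→ AND → 100011010010000 = 18064
0b011100110000010 = 011100110000010
→ XOR → 111111100010010 = 32530
0x490B = 100100100001011
→ AND → 100100100000010 = 18690

18690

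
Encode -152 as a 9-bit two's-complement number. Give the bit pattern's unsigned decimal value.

152 in 9 bits: 010011000
Invert: 101100111
Add 1:  101101000 = 360
(Check: 2^9 - 152 = 512 - 152 = 360.)

360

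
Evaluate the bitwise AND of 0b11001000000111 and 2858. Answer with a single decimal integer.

514

a = 11001000000111
2858 = 00101100101010
AND → 00001000000010 = 514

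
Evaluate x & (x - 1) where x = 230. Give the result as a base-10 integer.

228

x = 11100110 = 230
x - 1 = 11100101
AND   = 11100100 = 228
(x & (x - 1) clears the lowest set bit of x.)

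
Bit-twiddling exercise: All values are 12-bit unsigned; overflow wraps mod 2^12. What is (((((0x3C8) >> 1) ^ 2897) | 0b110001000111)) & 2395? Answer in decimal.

0x3C8 = 001111001000
→ >> 1 → 000111100100 = 484
2897 = 101101010001
→ ^ → 101010110101 = 2741
0b110001000111 = 110001000111
→ | → 111011110111 = 3831
2395 = 100101011011
→ & → 100001010011 = 2131

2131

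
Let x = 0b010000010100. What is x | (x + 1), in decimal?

1045

x = 10000010100 = 1044
x + 1 = 10000010101
OR    = 10000010101 = 1045
(x | (x + 1) sets the lowest cleared bit.)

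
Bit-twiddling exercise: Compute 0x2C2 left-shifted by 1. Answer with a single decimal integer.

1412

0x2C2 = 01011000010
shift left by 1 → 10110000100 = 1412
(equivalently, 706 × 2^1 = 706 × 2)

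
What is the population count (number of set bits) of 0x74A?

6

0x74A = 11101001010
Count the 1s: 1 + 1 + 1 + 1 + 1 + 1 = 6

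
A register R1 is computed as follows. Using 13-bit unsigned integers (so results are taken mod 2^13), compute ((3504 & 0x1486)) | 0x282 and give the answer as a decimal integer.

1666

3504 = 0110110110000
0x1486 = 1010010000110
→ & → 0010010000000 = 1152
0x282 = 0001010000010
→ | → 0011010000010 = 1666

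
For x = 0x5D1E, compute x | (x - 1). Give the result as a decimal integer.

x = 101110100011110 = 23838
x - 1 = 101110100011101
OR    = 101110100011111 = 23839
(x | (x - 1) sets all bits below the lowest set bit.)

23839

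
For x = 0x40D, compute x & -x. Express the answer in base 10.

1

x = 10000001101 = 1037
-x (two's complement) = …01111110011
AND   = 00000000001 = 1
(x & -x isolates the lowest set bit of x.)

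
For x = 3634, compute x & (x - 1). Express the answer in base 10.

3632

x = 111000110010 = 3634
x - 1 = 111000110001
AND   = 111000110000 = 3632
(x & (x - 1) clears the lowest set bit of x.)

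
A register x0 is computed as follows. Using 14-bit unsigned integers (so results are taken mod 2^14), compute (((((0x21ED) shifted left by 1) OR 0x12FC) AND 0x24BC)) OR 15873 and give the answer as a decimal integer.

16061

0x21ED = 10000111101101
→ shifted left by 1 (mod 2^14) → 00001111011010 = 986
0x12FC = 01001011111100
→ OR → 01001111111110 = 5118
0x24BC = 10010010111100
→ AND → 00000010111100 = 188
15873 = 11111000000001
→ OR → 11111010111101 = 16061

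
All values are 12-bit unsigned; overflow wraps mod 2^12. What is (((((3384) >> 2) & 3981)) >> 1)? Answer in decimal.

3384 = 110100111000
→ >> 2 → 001101001110 = 846
3981 = 111110001101
→ & → 001100001100 = 780
→ >> 1 → 000110000110 = 390

390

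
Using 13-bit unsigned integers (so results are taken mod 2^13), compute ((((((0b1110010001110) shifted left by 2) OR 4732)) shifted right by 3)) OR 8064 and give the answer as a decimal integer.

0b1110010001110 = 1110010001110
→ shifted left by 2 (mod 2^13) → 1001000111000 = 4664
4732 = 1001001111100
→ OR → 1001001111100 = 4732
→ shifted right by 3 → 0001001001111 = 591
8064 = 1111110000000
→ OR → 1111111001111 = 8143

8143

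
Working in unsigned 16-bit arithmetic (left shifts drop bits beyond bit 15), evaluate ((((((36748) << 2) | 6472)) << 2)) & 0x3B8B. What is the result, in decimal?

14720

36748 = 1000111110001100
→ << 2 (mod 2^16) → 0011111000110000 = 15920
6472 = 0001100101001000
→ | → 0011111101111000 = 16248
→ << 2 (mod 2^16) → 1111110111100000 = 64992
0x3B8B = 0011101110001011
→ & → 0011100110000000 = 14720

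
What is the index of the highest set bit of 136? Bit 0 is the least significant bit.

136 = 10001000
The topmost 1 is at position 7 (since 2^7 = 128 ≤ 136 < 256).

7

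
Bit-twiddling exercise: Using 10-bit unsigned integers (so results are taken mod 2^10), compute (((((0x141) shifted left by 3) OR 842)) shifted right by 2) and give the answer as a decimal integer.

0x141 = 0101000001
→ shifted left by 3 (mod 2^10) → 1000001000 = 520
842 = 1101001010
→ OR → 1101001010 = 842
→ shifted right by 2 → 0011010010 = 210

210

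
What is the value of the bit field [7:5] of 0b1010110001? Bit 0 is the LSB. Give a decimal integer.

5

v = 1010110001
Shift right by 5: 10101
Mask low 3 bits: 101 = 5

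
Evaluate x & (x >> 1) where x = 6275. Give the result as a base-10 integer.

x = 1100010000011 = 6275
x>>1 = 0110001000001
AND  = 0100000000001 = 2049
(x & (x >> 1) has a 1 wherever x has two consecutive 1 bits.)

2049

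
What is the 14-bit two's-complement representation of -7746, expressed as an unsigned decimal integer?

7746 in 14 bits: 01111001000010
Invert: 10000110111101
Add 1:  10000110111110 = 8638
(Check: 2^14 - 7746 = 16384 - 7746 = 8638.)

8638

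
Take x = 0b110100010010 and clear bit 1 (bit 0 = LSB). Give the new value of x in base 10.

x = 110100010010
bit 1 is currently 1; clear it via x & ~(1 << 1) = x & ~2
→ 110100010000 = 3344

3344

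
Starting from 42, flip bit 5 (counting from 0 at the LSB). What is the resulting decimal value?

10

x = 000000000101010
bit 5 is currently 1; toggle it via x ^ (1 << 5) = x ^ 32
→ 000000000001010 = 10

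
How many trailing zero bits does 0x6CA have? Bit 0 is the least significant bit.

0x6CA = 11011001010
Trailing zeros: 1, so the lowest set bit is bit 1 (value 2).

1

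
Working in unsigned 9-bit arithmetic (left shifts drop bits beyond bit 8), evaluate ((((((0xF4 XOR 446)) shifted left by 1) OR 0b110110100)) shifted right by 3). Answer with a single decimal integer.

54

0xF4 = 011110100
446 = 110111110
→ XOR → 101001010 = 330
→ shifted left by 1 (mod 2^9) → 010010100 = 148
0b110110100 = 110110100
→ OR → 110110100 = 436
→ shifted right by 3 → 000110110 = 54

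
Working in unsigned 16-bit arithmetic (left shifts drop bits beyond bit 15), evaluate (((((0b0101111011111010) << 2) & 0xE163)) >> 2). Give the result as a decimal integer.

0b0101111011111010 = 0101111011111010
→ << 2 (mod 2^16) → 0111101111101000 = 31720
0xE163 = 1110000101100011
→ & → 0110000101100000 = 24928
→ >> 2 → 0001100001011000 = 6232

6232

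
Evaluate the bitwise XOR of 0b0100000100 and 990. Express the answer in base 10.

730

a = 0100000100
990 = 1111011110
XOR → 1011011010 = 730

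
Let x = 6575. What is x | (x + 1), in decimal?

6591

x = 1100110101111 = 6575
x + 1 = 1100110110000
OR    = 1100110111111 = 6591
(x | (x + 1) sets the lowest cleared bit.)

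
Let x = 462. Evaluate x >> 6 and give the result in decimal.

462 = 111001110
shift right by 6 → 000000111 = 7
(equivalently, floor(462 / 64))

7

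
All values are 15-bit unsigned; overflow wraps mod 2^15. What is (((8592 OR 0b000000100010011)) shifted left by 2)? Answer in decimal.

8592 = 010000110010000
0b000000100010011 = 000000100010011
→ OR → 010000110010011 = 8595
→ shifted left by 2 (mod 2^15) → 000011001001100 = 1612

1612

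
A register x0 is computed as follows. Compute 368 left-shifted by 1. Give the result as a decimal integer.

368 = 0101110000
shift left by 1 → 1011100000 = 736
(equivalently, 368 × 2^1 = 368 × 2)

736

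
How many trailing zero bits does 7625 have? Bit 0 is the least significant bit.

7625 = 1110111001001
Trailing zeros: 0, so the lowest set bit is bit 0 (value 1).

0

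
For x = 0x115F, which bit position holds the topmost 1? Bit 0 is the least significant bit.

0x115F = 1000101011111
The topmost 1 is at position 12 (since 2^12 = 4096 ≤ 4447 < 8192).

12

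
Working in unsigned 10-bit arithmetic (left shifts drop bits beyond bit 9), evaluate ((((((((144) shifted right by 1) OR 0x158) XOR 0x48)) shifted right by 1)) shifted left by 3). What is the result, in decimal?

64

144 = 0010010000
→ shifted right by 1 → 0001001000 = 72
0x158 = 0101011000
→ OR → 0101011000 = 344
0x48 = 0001001000
→ XOR → 0100010000 = 272
→ shifted right by 1 → 0010001000 = 136
→ shifted left by 3 (mod 2^10) → 0001000000 = 64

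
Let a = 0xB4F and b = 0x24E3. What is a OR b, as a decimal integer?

12271

0xB4F = 00101101001111
0x24E3 = 10010011100011
 OR → 10111111101111 = 12271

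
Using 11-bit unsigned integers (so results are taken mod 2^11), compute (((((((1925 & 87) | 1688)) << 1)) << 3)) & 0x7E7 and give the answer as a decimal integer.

448

1925 = 11110000101
87 = 00001010111
→ & → 00000000101 = 5
1688 = 11010011000
→ | → 11010011101 = 1693
→ << 1 (mod 2^11) → 10100111010 = 1338
→ << 3 (mod 2^11) → 00111010000 = 464
0x7E7 = 11111100111
→ & → 00111000000 = 448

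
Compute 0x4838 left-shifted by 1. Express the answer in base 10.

0x4838 = 0100100000111000
shift left by 1 → 1001000001110000 = 36976
(equivalently, 18488 × 2^1 = 18488 × 2)

36976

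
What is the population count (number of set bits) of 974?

7

974 = 1111001110
Count the 1s: 1 + 1 + 1 + 1 + 1 + 1 + 1 = 7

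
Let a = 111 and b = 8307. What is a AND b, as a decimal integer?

99

111 = 00000001101111
8307 = 10000001110011
AND → 00000001100011 = 99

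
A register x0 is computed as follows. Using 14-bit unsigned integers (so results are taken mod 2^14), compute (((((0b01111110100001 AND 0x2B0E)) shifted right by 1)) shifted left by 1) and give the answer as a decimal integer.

2816

0b01111110100001 = 01111110100001
0x2B0E = 10101100001110
→ AND → 00101100000000 = 2816
→ shifted right by 1 → 00010110000000 = 1408
→ shifted left by 1 (mod 2^14) → 00101100000000 = 2816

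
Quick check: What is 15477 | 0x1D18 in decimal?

15741

15477 = 11110001110101
0x1D18 = 01110100011000
 OR → 11110101111101 = 15741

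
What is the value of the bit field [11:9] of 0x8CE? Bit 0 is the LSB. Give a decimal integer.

v = 100011001110
Shift right by 9: 100
Mask low 3 bits: 100 = 4

4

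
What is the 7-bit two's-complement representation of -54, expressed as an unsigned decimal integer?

74

54 in 7 bits: 0110110
Invert: 1001001
Add 1:  1001010 = 74
(Check: 2^7 - 54 = 128 - 54 = 74.)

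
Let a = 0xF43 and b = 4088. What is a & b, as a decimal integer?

0xF43 = 111101000011
4088 = 111111111000
AND → 111101000000 = 3904

3904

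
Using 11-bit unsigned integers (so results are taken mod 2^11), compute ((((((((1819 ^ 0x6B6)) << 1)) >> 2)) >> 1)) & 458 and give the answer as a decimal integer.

1819 = 11100011011
0x6B6 = 11010110110
→ ^ → 00110101101 = 429
→ << 1 (mod 2^11) → 01101011010 = 858
→ >> 2 → 00011010110 = 214
→ >> 1 → 00001101011 = 107
458 = 00111001010
→ & → 00001001010 = 74

74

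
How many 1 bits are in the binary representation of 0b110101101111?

n = 110101101111
Count the 1s: 1 + 1 + 1 + 1 + 1 + 1 + 1 + 1 + 1 = 9

9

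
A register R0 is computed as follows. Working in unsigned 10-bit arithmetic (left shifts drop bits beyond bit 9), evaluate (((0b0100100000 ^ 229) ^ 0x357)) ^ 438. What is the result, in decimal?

804

0b0100100000 = 0100100000
229 = 0011100101
→ ^ → 0111000101 = 453
0x357 = 1101010111
→ ^ → 1010010010 = 658
438 = 0110110110
→ ^ → 1100100100 = 804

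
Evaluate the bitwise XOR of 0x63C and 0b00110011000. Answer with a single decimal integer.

0x63C = 11000111100
b = 00110011000
XOR → 11110100100 = 1956

1956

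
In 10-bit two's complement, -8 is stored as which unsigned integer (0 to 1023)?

8 in 10 bits: 0000001000
Invert: 1111110111
Add 1:  1111111000 = 1016
(Check: 2^10 - 8 = 1024 - 8 = 1016.)

1016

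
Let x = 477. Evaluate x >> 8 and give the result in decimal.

477 = 111011101
shift right by 8 → 000000001 = 1
(equivalently, floor(477 / 256))

1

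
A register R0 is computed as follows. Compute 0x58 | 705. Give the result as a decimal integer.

729

0x58 = 0001011000
705 = 1011000001
 OR → 1011011001 = 729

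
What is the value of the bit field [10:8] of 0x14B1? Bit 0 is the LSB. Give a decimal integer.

v = 01010010110001
Shift right by 8: 010100
Mask low 3 bits: 100 = 4

4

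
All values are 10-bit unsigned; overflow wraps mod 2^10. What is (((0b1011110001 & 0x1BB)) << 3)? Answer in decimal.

392

0b1011110001 = 1011110001
0x1BB = 0110111011
→ & → 0010110001 = 177
→ << 3 (mod 2^10) → 0110001000 = 392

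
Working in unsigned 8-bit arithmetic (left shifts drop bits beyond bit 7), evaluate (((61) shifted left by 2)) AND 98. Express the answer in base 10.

96

61 = 00111101
→ shifted left by 2 (mod 2^8) → 11110100 = 244
98 = 01100010
→ AND → 01100000 = 96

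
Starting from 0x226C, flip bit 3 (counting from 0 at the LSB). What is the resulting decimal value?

8804

x = 10001001101100
bit 3 is currently 1; toggle it via x ^ (1 << 3) = x ^ 8
→ 10001001100100 = 8804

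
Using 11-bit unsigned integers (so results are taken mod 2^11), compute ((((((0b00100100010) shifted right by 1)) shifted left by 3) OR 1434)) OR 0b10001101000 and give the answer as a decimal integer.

0b00100100010 = 00100100010
→ shifted right by 1 → 00010010001 = 145
→ shifted left by 3 (mod 2^11) → 10010001000 = 1160
1434 = 10110011010
→ OR → 10110011010 = 1434
0b10001101000 = 10001101000
→ OR → 10111111010 = 1530

1530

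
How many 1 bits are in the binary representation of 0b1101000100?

n = 1101000100
Count the 1s: 1 + 1 + 1 + 1 = 4

4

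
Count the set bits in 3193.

7

3193 = 110001111001
Count the 1s: 1 + 1 + 1 + 1 + 1 + 1 + 1 = 7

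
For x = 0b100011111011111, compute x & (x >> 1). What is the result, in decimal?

975

x = 100011111011111 = 18399
x>>1 = 010001111101111
AND  = 000001111001111 = 975
(x & (x >> 1) has a 1 wherever x has two consecutive 1 bits.)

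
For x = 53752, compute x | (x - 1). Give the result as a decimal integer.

53759

x = 1101000111111000 = 53752
x - 1 = 1101000111110111
OR    = 1101000111111111 = 53759
(x | (x - 1) sets all bits below the lowest set bit.)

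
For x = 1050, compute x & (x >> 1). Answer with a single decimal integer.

x = 10000011010 = 1050
x>>1 = 01000001101
AND  = 00000001000 = 8
(x & (x >> 1) has a 1 wherever x has two consecutive 1 bits.)

8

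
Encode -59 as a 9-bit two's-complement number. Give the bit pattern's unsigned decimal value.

59 in 9 bits: 000111011
Invert: 111000100
Add 1:  111000101 = 453
(Check: 2^9 - 59 = 512 - 59 = 453.)

453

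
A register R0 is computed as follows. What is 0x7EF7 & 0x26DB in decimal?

9939

0x7EF7 = 111111011110111
0x26DB = 010011011011011
AND → 010011011010011 = 9939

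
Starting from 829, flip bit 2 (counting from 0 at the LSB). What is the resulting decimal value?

825

x = 001100111101
bit 2 is currently 1; toggle it via x ^ (1 << 2) = x ^ 4
→ 001100111001 = 825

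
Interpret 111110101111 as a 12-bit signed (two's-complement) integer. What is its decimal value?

pattern = 111110101111 (MSB is 1 ⇒ negative)
Invert: 000001010000, add 1 → 000001010001 = 81, so the value is -81.
(Equivalently: 4015 - 2^12 = 4015 - 4096 = -81.)

-81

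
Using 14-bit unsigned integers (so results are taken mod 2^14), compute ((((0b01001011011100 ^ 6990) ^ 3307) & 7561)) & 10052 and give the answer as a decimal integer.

0b01001011011100 = 01001011011100
6990 = 01101101001110
→ ^ → 00100110010010 = 2450
3307 = 00110011101011
→ ^ → 00010101111001 = 1401
7561 = 01110110001001
→ & → 00010100001001 = 1289
10052 = 10011101000100
→ & → 00010100000000 = 1280

1280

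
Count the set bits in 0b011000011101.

n = 11000011101
Count the 1s: 1 + 1 + 1 + 1 + 1 + 1 = 6

6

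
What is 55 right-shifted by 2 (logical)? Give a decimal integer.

13

55 = 110111
shift right by 2 → 001101 = 13
(equivalently, floor(55 / 4))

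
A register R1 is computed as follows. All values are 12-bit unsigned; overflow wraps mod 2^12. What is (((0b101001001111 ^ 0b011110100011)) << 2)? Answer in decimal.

0b101001001111 = 101001001111
0b011110100011 = 011110100011
→ ^ → 110111101100 = 3564
→ << 2 (mod 2^12) → 011110110000 = 1968

1968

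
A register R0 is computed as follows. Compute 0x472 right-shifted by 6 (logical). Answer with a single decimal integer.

0x472 = 10001110010
shift right by 6 → 00000010001 = 17
(equivalently, floor(1138 / 64))

17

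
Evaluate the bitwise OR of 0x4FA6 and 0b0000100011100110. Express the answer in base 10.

20454

0x4FA6 = 100111110100110
b = 000100011100110
 OR → 100111111100110 = 20454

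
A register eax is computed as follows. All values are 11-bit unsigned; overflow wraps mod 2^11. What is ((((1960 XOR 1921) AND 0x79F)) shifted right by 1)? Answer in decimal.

1960 = 11110101000
1921 = 11110000001
→ XOR → 00000101001 = 41
0x79F = 11110011111
→ AND → 00000001001 = 9
→ shifted right by 1 → 00000000100 = 4

4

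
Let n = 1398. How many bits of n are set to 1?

1398 = 10101110110
Count the 1s: 1 + 1 + 1 + 1 + 1 + 1 + 1 = 7

7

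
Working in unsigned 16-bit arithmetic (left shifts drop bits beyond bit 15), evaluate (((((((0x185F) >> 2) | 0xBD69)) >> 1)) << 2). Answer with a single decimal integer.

0x185F = 0001100001011111
→ >> 2 → 0000011000010111 = 1559
0xBD69 = 1011110101101001
→ | → 1011111101111111 = 49023
→ >> 1 → 0101111110111111 = 24511
→ << 2 (mod 2^16) → 0111111011111100 = 32508

32508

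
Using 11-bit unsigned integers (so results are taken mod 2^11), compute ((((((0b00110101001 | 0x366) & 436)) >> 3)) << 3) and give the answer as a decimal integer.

416

0b00110101001 = 00110101001
0x366 = 01101100110
→ | → 01111101111 = 1007
436 = 00110110100
→ & → 00110100100 = 420
→ >> 3 → 00000110100 = 52
→ << 3 (mod 2^11) → 00110100000 = 416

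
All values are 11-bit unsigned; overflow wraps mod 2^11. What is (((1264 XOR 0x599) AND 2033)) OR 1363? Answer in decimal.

1395

1264 = 10011110000
0x599 = 10110011001
→ XOR → 00101101001 = 361
2033 = 11111110001
→ AND → 00101100001 = 353
1363 = 10101010011
→ OR → 10101110011 = 1395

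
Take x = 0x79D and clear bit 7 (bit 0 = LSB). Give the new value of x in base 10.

1821

x = 11110011101
bit 7 is currently 1; clear it via x & ~(1 << 7) = x & ~128
→ 11100011101 = 1821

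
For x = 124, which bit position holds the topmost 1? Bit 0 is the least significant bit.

124 = 1111100
The topmost 1 is at position 6 (since 2^6 = 64 ≤ 124 < 128).

6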